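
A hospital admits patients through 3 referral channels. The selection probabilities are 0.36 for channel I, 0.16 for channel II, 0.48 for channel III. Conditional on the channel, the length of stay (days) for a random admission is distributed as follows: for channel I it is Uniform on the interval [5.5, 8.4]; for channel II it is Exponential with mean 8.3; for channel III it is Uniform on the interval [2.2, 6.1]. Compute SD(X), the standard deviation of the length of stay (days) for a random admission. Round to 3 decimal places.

Per component, I: μ=6.95, E[X²]=49.0033; II: μ=8.3, E[X²]=137.78; III: μ=4.15, E[X²]=18.49.
E[X] = 0.36·6.95 + 0.16·8.3 + 0.48·4.15 = 5.822.
E[X²] = 0.36·49.0033 + 0.16·137.78 + 0.48·18.49 = 48.5612.
Var(X) = E[X²] − (E[X])² = 48.5612 − 33.8957 = 14.6655.
SD(X) = √14.6655 = 3.82956.

3.830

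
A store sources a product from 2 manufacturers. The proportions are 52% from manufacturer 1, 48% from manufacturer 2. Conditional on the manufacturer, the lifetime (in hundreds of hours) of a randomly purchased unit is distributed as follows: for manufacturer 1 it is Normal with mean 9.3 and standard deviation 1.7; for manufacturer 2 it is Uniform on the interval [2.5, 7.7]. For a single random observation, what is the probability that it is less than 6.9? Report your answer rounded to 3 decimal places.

0.447

Conditional on each manufacturer, P(X < 6.9): 1: 0.0790096; 2: 0.846154.
By total probability, P(X < 6.9) = 0.52·0.0790096 + 0.48·0.846154 = 0.447239.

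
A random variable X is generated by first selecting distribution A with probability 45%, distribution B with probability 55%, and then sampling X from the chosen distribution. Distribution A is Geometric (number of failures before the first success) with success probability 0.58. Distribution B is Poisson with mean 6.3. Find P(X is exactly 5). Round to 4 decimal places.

0.0869

Conditional on each component, P(X = 5): A: 0.00758009; B: 0.151868.
By total probability, P(X = 5) = 0.45·0.00758009 + 0.55·0.151868 = 0.0869384.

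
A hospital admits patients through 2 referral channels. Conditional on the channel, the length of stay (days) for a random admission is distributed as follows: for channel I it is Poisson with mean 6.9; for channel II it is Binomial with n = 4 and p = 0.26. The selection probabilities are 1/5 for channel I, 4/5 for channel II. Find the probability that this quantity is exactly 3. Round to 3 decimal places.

Conditional on each channel, P(X = 3): I: 0.0551778; II: 0.052025.
By total probability, P(X = 3) = 0.2·0.0551778 + 0.8·0.052025 = 0.0526555.

0.053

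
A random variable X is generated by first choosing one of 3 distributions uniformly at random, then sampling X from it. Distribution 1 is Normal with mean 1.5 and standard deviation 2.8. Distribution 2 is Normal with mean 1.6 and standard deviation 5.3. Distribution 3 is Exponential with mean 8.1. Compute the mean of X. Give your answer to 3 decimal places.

Component means — 1: 1.5; 2: 1.6; 3: 8.1.
E[X] = 0.333333·1.5 + 0.333333·1.6 + 0.333333·8.1 = 3.73333.

3.733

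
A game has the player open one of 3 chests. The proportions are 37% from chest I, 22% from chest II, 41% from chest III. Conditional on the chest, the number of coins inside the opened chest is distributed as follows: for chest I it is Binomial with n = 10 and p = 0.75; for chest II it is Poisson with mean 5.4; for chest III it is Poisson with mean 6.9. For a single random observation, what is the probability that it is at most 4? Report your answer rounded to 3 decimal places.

Conditional on each chest, P(X ≤ 4): I: 0.0197277; II: 0.373311; III: 0.182311.
By total probability, P(X ≤ 4) = 0.37·0.0197277 + 0.22·0.373311 + 0.41·0.182311 = 0.164175.

0.164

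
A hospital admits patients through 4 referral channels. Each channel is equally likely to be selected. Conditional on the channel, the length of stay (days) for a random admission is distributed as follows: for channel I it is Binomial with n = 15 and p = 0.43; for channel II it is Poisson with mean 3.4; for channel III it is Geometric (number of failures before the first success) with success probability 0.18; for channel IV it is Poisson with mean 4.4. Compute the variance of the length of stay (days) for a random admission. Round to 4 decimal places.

10.4121

Per component, I: μ=6.45, E[X²]=45.279; II: μ=3.4, E[X²]=14.96; III: μ=4.55556, E[X²]=46.0617; IV: μ=4.4, E[X²]=23.76.
E[X] = 0.25·6.45 + 0.25·3.4 + 0.25·4.55556 + 0.25·4.4 = 4.70139.
E[X²] = 0.25·45.279 + 0.25·14.96 + 0.25·46.0617 + 0.25·23.76 = 32.5152.
Var(X) = E[X²] − (E[X])² = 32.5152 − 22.1031 = 10.4121.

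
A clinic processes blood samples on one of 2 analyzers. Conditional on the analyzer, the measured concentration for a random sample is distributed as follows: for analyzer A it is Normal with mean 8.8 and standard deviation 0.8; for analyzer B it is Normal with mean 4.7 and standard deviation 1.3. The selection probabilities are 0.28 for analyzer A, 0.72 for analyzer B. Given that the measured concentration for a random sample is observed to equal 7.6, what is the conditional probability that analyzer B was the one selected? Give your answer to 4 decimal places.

Likelihoods f(7.6 | ·): A: 0.161897; B: 0.02549.
Posterior ∝ prior × likelihood. Numerator for B: 0.72·0.02549 = 0.0183528.
Normalizing constant: 0.28·0.161897 + 0.72·0.02549 = 0.063684.
P(B | observation) = 0.0183528 / 0.063684 = 0.288186.

0.2882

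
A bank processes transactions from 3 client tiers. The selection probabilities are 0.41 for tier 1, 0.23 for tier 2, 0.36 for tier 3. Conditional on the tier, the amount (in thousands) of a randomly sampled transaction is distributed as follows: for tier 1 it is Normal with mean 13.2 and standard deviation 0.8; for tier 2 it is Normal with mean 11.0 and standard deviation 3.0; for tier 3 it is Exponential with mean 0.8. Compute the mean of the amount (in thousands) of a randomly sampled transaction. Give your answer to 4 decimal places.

Component means — 1: 13.2; 2: 11; 3: 0.8.
E[X] = 0.41·13.2 + 0.23·11 + 0.36·0.8 = 8.23.

8.2300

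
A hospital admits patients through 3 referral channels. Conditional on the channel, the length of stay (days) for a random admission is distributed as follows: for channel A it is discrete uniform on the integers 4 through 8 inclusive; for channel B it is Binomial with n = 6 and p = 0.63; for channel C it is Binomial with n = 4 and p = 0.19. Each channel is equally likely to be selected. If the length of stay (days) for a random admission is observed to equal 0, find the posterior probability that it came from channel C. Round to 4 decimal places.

0.9941

Likelihoods P(X=0 | ·): A: 0; B: 0.00256573; C: 0.430467.
Posterior ∝ prior × likelihood. Numerator for C: 0.333333·0.430467 = 0.143489.
Normalizing constant: 0.333333·0 + 0.333333·0.00256573 + 0.333333·0.430467 = 0.144344.
P(C | observation) = 0.143489 / 0.144344 = 0.994075.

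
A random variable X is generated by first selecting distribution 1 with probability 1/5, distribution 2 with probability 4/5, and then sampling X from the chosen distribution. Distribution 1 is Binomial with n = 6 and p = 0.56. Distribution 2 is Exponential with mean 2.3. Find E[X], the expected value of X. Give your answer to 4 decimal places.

2.5120

Component means — 1: 3.36; 2: 2.3.
E[X] = 0.2·3.36 + 0.8·2.3 = 2.512.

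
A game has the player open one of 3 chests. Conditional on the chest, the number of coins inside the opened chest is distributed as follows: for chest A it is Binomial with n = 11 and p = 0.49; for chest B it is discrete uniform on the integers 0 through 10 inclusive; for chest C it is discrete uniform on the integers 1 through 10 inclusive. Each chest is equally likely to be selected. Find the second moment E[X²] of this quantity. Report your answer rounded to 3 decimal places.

For each component E[X²] = Var + (mean)², giving A: 31.801; B: 35; C: 38.5.
Overall E[X²] = 0.333333·31.801 + 0.333333·35 + 0.333333·38.5 = 35.1003.

35.100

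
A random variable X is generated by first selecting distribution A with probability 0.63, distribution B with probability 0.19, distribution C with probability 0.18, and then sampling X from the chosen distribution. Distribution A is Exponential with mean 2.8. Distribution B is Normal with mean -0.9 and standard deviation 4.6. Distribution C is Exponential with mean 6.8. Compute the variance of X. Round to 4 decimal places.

22.7636

Per component, A: μ=2.8, E[X²]=15.68; B: μ=-0.9, E[X²]=21.97; C: μ=6.8, E[X²]=92.48.
E[X] = 0.63·2.8 + 0.19·-0.9 + 0.18·6.8 = 2.817.
E[X²] = 0.63·15.68 + 0.19·21.97 + 0.18·92.48 = 30.6991.
Var(X) = E[X²] − (E[X])² = 30.6991 − 7.93549 = 22.7636.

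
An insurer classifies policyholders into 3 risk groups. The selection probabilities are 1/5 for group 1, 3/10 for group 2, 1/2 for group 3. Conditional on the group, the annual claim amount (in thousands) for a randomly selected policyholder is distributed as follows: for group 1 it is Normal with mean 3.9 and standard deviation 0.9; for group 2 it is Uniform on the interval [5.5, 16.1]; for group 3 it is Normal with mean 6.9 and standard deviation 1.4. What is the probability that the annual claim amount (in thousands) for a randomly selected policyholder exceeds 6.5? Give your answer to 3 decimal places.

Conditional on each group, P(X > 6.5): 1: 0.00193303; 2: 0.90566; 3: 0.612452.
By total probability, P(X > 6.5) = 0.2·0.00193303 + 0.3·0.90566 + 0.5·0.612452 = 0.57831.

0.578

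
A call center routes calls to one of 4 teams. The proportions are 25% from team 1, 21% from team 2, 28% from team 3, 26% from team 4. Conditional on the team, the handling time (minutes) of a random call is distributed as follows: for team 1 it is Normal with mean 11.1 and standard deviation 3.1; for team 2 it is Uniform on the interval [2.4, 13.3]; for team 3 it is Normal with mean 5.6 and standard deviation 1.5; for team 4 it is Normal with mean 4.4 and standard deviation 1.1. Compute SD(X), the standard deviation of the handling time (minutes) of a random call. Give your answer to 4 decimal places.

3.4740

Per component, 1: μ=11.1, E[X²]=132.82; 2: μ=7.85, E[X²]=71.5233; 3: μ=5.6, E[X²]=33.61; 4: μ=4.4, E[X²]=20.57.
E[X] = 0.25·11.1 + 0.21·7.85 + 0.28·5.6 + 0.26·4.4 = 7.1355.
E[X²] = 0.25·132.82 + 0.21·71.5233 + 0.28·33.61 + 0.26·20.57 = 62.9839.
Var(X) = E[X²] − (E[X])² = 62.9839 − 50.9154 = 12.0685.
SD(X) = √12.0685 = 3.47398.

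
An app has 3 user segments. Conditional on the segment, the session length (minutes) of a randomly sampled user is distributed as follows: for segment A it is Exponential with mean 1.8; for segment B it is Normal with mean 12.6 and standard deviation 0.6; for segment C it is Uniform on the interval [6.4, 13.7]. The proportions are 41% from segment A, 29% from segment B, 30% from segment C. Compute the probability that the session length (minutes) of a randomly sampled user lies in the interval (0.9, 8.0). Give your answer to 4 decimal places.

0.3096

Conditional on each segment, P(0.9 < X < 8.0): A: 0.594787; B: 8.82627e-15; C: 0.219178.
By total probability, P(0.9 < X < 8.0) = 0.41·0.594787 + 0.29·8.82627e-15 + 0.3·0.219178 = 0.309616.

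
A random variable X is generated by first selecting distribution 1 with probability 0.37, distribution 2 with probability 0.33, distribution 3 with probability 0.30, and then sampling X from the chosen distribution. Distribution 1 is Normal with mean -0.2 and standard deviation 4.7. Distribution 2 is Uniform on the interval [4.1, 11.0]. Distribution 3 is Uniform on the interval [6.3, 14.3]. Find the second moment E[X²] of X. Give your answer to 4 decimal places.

61.7352

For each component E[X²] = Var + (mean)², giving 1: 22.13; 2: 60.97; 3: 111.423.
Overall E[X²] = 0.37·22.13 + 0.33·60.97 + 0.3·111.423 = 61.7352.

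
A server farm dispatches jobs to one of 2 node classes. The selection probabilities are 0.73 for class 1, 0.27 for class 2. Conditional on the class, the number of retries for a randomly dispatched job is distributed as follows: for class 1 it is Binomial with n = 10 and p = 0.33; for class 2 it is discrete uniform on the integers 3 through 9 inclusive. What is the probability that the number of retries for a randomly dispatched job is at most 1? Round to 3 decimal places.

Conditional on each class, P(X ≤ 1): 1: 0.10801; 2: 0.
By total probability, P(X ≤ 1) = 0.73·0.10801 + 0.27·0 = 0.0788473.

0.079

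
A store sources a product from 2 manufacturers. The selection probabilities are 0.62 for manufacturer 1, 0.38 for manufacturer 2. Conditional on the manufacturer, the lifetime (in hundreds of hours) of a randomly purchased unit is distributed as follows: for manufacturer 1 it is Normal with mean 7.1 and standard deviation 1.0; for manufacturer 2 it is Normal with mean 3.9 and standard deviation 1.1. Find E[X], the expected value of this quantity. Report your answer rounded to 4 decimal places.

Component means — 1: 7.1; 2: 3.9.
E[X] = 0.62·7.1 + 0.38·3.9 = 5.884.

5.8840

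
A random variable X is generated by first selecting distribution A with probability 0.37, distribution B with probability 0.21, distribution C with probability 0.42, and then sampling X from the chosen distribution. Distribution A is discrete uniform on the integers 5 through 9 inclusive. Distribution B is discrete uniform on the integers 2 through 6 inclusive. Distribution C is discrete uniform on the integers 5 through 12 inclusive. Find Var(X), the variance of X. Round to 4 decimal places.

6.2000

Per component, A: μ=7, E[X²]=51; B: μ=4, E[X²]=18; C: μ=8.5, E[X²]=77.5.
E[X] = 0.37·7 + 0.21·4 + 0.42·8.5 = 7.
E[X²] = 0.37·51 + 0.21·18 + 0.42·77.5 = 55.2.
Var(X) = E[X²] − (E[X])² = 55.2 − 49 = 6.2.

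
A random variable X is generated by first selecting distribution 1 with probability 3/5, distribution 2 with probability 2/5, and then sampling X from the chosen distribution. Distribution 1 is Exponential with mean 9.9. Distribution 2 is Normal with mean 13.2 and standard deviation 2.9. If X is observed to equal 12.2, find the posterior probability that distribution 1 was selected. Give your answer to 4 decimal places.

Likelihoods f(12.2 | ·): 1: 0.029456; 2: 0.129626.
Posterior ∝ prior × likelihood. Numerator for 1: 0.6·0.029456 = 0.0176736.
Normalizing constant: 0.6·0.029456 + 0.4·0.129626 = 0.069524.
P(1 | observation) = 0.0176736 / 0.069524 = 0.254209.

0.2542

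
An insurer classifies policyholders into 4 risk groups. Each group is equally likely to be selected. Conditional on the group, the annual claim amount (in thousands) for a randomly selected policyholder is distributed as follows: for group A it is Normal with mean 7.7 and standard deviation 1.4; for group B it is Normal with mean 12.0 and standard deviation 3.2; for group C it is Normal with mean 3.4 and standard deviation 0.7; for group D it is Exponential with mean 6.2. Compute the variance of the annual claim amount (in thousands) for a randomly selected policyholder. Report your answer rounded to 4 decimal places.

22.4494

Per component, A: μ=7.7, E[X²]=61.25; B: μ=12, E[X²]=154.24; C: μ=3.4, E[X²]=12.05; D: μ=6.2, E[X²]=76.88.
E[X] = 0.25·7.7 + 0.25·12 + 0.25·3.4 + 0.25·6.2 = 7.325.
E[X²] = 0.25·61.25 + 0.25·154.24 + 0.25·12.05 + 0.25·76.88 = 76.105.
Var(X) = E[X²] − (E[X])² = 76.105 − 53.6556 = 22.4494.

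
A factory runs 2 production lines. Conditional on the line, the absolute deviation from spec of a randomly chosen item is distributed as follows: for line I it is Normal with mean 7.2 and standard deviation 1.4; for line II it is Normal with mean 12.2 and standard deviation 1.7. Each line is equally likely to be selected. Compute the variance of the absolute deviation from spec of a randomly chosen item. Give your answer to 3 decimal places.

8.675

Per component, I: μ=7.2, E[X²]=53.8; II: μ=12.2, E[X²]=151.73.
E[X] = 0.5·7.2 + 0.5·12.2 = 9.7.
E[X²] = 0.5·53.8 + 0.5·151.73 = 102.765.
Var(X) = E[X²] − (E[X])² = 102.765 − 94.09 = 8.675.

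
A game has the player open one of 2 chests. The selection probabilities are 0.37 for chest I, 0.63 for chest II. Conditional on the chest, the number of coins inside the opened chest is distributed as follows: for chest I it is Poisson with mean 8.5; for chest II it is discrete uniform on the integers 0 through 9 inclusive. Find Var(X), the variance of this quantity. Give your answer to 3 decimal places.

Per component, I: μ=8.5, E[X²]=80.75; II: μ=4.5, E[X²]=28.5.
E[X] = 0.37·8.5 + 0.63·4.5 = 5.98.
E[X²] = 0.37·80.75 + 0.63·28.5 = 47.8325.
Var(X) = E[X²] − (E[X])² = 47.8325 − 35.7604 = 12.0721.

12.072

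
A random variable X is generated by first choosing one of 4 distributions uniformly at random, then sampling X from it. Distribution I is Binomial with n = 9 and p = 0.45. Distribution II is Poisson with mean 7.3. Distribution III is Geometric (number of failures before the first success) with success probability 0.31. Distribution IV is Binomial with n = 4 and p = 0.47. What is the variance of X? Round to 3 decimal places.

9.041

Per component, I: μ=4.05, E[X²]=18.63; II: μ=7.3, E[X²]=60.59; III: μ=2.22581, E[X²]=12.1342; IV: μ=1.88, E[X²]=4.5308.
E[X] = 0.25·4.05 + 0.25·7.3 + 0.25·2.22581 + 0.25·1.88 = 3.86395.
E[X²] = 0.25·18.63 + 0.25·60.59 + 0.25·12.1342 + 0.25·4.5308 = 23.9713.
Var(X) = E[X²] − (E[X])² = 23.9713 − 14.9301 = 9.04114.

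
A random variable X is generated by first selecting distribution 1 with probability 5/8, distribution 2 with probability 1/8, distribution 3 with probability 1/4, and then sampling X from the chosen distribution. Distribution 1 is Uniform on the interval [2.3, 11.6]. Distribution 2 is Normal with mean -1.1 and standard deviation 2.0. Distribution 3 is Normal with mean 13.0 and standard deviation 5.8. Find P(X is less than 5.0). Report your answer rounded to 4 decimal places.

0.3273

Conditional on each component, P(X < 5.0): 1: 0.290323; 2: 0.998856; 3: 0.0838995.
By total probability, P(X < 5.0) = 0.625·0.290323 + 0.125·0.998856 + 0.25·0.0838995 = 0.327283.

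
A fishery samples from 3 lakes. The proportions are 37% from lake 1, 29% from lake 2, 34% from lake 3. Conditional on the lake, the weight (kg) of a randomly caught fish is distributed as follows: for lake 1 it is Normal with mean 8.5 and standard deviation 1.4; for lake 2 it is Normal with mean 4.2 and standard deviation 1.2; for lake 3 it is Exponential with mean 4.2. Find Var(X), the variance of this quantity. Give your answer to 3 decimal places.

11.450

Per component, 1: μ=8.5, E[X²]=74.21; 2: μ=4.2, E[X²]=19.08; 3: μ=4.2, E[X²]=35.28.
E[X] = 0.37·8.5 + 0.29·4.2 + 0.34·4.2 = 5.791.
E[X²] = 0.37·74.21 + 0.29·19.08 + 0.34·35.28 = 44.9861.
Var(X) = E[X²] − (E[X])² = 44.9861 − 33.5357 = 11.4504.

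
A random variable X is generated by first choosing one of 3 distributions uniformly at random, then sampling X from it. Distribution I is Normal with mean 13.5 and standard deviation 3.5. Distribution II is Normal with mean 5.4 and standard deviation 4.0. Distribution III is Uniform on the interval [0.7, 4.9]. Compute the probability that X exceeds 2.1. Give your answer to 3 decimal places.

0.820

Conditional on each component, P(X > 2.1): I: 0.999437; II: 0.795314; III: 0.666667.
By total probability, P(X > 2.1) = 0.333333·0.999437 + 0.333333·0.795314 + 0.333333·0.666667 = 0.820473.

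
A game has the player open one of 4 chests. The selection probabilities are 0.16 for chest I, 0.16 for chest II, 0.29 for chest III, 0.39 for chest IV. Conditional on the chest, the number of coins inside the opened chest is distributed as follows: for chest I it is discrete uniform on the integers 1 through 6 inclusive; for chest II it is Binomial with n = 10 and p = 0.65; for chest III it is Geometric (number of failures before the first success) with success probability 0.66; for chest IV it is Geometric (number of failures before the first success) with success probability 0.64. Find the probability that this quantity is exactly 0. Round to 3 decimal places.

Conditional on each chest, P(X = 0): I: 0; II: 2.75855e-05; III: 0.66; IV: 0.64.
By total probability, P(X = 0) = 0.16·0 + 0.16·2.75855e-05 + 0.29·0.66 + 0.39·0.64 = 0.441004.

0.441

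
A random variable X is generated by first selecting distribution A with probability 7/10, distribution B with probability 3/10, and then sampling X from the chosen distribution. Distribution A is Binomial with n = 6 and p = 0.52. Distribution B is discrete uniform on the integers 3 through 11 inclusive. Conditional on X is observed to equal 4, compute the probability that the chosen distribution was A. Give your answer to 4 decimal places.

0.8414

Likelihoods P(X=4 | ·): A: 0.252689; B: 0.111111.
Posterior ∝ prior × likelihood. Numerator for A: 0.7·0.252689 = 0.176883.
Normalizing constant: 0.7·0.252689 + 0.3·0.111111 = 0.210216.
P(A | observation) = 0.176883 / 0.210216 = 0.841433.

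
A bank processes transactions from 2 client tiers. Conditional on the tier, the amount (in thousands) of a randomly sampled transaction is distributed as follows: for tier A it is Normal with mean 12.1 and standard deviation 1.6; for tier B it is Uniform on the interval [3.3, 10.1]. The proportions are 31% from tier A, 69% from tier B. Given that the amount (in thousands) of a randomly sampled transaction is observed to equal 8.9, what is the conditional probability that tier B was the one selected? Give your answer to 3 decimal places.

0.907

Likelihoods f(8.9 | ·): A: 0.0337444; B: 0.147059.
Posterior ∝ prior × likelihood. Numerator for B: 0.69·0.147059 = 0.101471.
Normalizing constant: 0.31·0.0337444 + 0.69·0.147059 = 0.111931.
P(B | observation) = 0.101471 / 0.111931 = 0.906543.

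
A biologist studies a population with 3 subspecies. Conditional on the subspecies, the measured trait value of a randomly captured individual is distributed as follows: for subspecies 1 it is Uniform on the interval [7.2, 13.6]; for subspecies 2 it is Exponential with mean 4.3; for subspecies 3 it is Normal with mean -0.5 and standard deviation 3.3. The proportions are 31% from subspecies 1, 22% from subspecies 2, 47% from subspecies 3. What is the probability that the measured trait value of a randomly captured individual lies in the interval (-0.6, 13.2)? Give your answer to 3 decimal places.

Conditional on each subspecies, P(-0.6 < X < 13.2): 1: 0.9375; 2: 0.953568; 3: 0.512071.
By total probability, P(-0.6 < X < 13.2) = 0.31·0.9375 + 0.22·0.953568 + 0.47·0.512071 = 0.741083.

0.741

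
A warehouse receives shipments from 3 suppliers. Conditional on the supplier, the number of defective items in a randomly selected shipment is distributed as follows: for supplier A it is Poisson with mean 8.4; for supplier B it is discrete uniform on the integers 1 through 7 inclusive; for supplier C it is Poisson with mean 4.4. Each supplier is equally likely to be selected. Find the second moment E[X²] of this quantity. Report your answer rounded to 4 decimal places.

For each component E[X²] = Var + (mean)², giving A: 78.96; B: 20; C: 23.76.
Overall E[X²] = 0.333333·78.96 + 0.333333·20 + 0.333333·23.76 = 40.9067.

40.9067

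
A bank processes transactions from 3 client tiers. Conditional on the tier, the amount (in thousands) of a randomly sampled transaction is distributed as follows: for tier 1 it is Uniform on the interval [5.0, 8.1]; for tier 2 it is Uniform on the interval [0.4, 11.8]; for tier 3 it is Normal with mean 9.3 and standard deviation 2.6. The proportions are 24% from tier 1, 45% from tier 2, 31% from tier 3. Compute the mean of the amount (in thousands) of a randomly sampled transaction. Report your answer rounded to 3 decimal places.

7.200

Component means — 1: 6.55; 2: 6.1; 3: 9.3.
E[X] = 0.24·6.55 + 0.45·6.1 + 0.31·9.3 = 7.2.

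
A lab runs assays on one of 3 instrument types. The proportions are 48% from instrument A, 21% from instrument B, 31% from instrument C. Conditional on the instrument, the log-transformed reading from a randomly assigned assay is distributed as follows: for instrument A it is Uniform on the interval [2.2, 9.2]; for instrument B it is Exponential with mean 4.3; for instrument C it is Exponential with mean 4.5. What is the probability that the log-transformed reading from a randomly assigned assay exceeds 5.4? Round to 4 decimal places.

0.4138

Conditional on each instrument, P(X > 5.4): A: 0.542857; B: 0.284844; C: 0.301194.
By total probability, P(X > 5.4) = 0.48·0.542857 + 0.21·0.284844 + 0.31·0.301194 = 0.413759.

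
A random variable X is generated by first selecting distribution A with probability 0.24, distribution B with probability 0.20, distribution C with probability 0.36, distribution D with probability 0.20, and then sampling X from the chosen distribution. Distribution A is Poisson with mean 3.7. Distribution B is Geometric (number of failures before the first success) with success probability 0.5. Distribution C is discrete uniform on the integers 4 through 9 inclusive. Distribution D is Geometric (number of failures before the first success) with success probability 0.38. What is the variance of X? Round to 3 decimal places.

8.330

Per component, A: μ=3.7, E[X²]=17.39; B: μ=1, E[X²]=3; C: μ=6.5, E[X²]=45.1667; D: μ=1.63158, E[X²]=6.95568.
E[X] = 0.24·3.7 + 0.2·1 + 0.36·6.5 + 0.2·1.63158 = 3.75432.
E[X²] = 0.24·17.39 + 0.2·3 + 0.36·45.1667 + 0.2·6.95568 = 22.4247.
Var(X) = E[X²] − (E[X])² = 22.4247 − 14.0949 = 8.32985.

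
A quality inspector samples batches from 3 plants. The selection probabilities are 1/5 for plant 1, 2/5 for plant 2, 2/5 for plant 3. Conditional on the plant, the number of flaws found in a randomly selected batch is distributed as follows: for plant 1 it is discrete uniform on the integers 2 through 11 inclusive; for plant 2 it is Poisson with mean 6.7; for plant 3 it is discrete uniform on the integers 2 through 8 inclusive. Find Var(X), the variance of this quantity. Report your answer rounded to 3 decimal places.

6.576

Per component, 1: μ=6.5, E[X²]=50.5; 2: μ=6.7, E[X²]=51.59; 3: μ=5, E[X²]=29.
E[X] = 0.2·6.5 + 0.4·6.7 + 0.4·5 = 5.98.
E[X²] = 0.2·50.5 + 0.4·51.59 + 0.4·29 = 42.336.
Var(X) = E[X²] − (E[X])² = 42.336 − 35.7604 = 6.5756.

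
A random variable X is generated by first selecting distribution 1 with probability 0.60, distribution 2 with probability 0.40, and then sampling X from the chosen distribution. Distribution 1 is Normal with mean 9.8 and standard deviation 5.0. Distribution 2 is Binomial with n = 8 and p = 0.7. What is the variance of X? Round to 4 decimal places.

19.9056

Per component, 1: μ=9.8, E[X²]=121.04; 2: μ=5.6, E[X²]=33.04.
E[X] = 0.6·9.8 + 0.4·5.6 = 8.12.
E[X²] = 0.6·121.04 + 0.4·33.04 = 85.84.
Var(X) = E[X²] − (E[X])² = 85.84 − 65.9344 = 19.9056.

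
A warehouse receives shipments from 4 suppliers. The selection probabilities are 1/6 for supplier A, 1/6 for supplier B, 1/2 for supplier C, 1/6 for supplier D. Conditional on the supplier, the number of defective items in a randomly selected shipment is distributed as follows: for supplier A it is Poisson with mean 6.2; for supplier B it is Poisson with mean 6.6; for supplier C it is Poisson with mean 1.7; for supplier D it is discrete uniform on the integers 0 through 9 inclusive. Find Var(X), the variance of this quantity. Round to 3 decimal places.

8.907

Per component, A: μ=6.2, E[X²]=44.64; B: μ=6.6, E[X²]=50.16; C: μ=1.7, E[X²]=4.59; D: μ=4.5, E[X²]=28.5.
E[X] = 0.166667·6.2 + 0.166667·6.6 + 0.5·1.7 + 0.166667·4.5 = 3.73333.
E[X²] = 0.166667·44.64 + 0.166667·50.16 + 0.5·4.59 + 0.166667·28.5 = 22.845.
Var(X) = E[X²] − (E[X])² = 22.845 − 13.9378 = 8.90722.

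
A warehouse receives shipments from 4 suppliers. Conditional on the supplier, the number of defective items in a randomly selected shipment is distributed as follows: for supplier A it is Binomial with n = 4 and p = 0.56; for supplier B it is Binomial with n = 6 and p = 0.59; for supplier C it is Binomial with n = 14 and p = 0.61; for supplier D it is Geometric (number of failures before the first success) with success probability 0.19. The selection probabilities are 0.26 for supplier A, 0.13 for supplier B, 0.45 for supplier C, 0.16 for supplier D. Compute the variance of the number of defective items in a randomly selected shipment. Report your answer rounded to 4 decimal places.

13.1952

Per component, A: μ=2.24, E[X²]=6.0032; B: μ=3.54, E[X²]=13.983; C: μ=8.54, E[X²]=76.2622; D: μ=4.26316, E[X²]=40.6122.
E[X] = 0.26·2.24 + 0.13·3.54 + 0.45·8.54 + 0.16·4.26316 = 5.56771.
E[X²] = 0.26·6.0032 + 0.13·13.983 + 0.45·76.2622 + 0.16·40.6122 = 44.1946.
Var(X) = E[X²] − (E[X])² = 44.1946 − 30.9993 = 13.1952.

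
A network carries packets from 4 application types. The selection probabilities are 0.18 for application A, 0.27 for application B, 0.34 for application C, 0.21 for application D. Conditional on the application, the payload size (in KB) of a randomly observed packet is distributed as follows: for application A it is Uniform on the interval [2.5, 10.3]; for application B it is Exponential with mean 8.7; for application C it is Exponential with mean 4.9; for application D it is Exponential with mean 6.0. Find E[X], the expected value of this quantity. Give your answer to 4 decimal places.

Component means — A: 6.4; B: 8.7; C: 4.9; D: 6.
E[X] = 0.18·6.4 + 0.27·8.7 + 0.34·4.9 + 0.21·6 = 6.427.

6.4270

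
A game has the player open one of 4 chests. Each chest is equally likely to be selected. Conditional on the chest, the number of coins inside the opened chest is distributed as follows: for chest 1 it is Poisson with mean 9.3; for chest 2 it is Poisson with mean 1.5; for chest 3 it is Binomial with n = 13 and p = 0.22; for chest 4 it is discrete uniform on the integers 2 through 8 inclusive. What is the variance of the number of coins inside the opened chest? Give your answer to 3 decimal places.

12.975

Per component, 1: μ=9.3, E[X²]=95.79; 2: μ=1.5, E[X²]=3.75; 3: μ=2.86, E[X²]=10.4104; 4: μ=5, E[X²]=29.
E[X] = 0.25·9.3 + 0.25·1.5 + 0.25·2.86 + 0.25·5 = 4.665.
E[X²] = 0.25·95.79 + 0.25·3.75 + 0.25·10.4104 + 0.25·29 = 34.7376.
Var(X) = E[X²] − (E[X])² = 34.7376 − 21.7622 = 12.9754.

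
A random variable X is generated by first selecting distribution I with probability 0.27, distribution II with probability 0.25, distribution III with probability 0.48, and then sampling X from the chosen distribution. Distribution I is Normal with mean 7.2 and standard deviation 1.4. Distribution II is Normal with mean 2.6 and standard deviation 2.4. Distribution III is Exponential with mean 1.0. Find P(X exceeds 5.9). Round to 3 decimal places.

0.245

Conditional on each component, P(X > 5.9): I: 0.823444; II: 0.0845657; III: 0.00273944.
By total probability, P(X > 5.9) = 0.27·0.823444 + 0.25·0.0845657 + 0.48·0.00273944 = 0.244786.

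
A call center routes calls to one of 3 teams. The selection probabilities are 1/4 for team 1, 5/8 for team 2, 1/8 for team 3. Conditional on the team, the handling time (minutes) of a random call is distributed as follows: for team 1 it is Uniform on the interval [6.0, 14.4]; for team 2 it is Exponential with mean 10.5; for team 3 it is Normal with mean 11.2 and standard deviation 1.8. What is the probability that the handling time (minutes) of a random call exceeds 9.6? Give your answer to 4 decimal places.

Conditional on each team, P(X > 9.6): 1: 0.571429; 2: 0.400803; 3: 0.812969.
By total probability, P(X > 9.6) = 0.25·0.571429 + 0.625·0.400803 + 0.125·0.812969 = 0.49498.

0.4950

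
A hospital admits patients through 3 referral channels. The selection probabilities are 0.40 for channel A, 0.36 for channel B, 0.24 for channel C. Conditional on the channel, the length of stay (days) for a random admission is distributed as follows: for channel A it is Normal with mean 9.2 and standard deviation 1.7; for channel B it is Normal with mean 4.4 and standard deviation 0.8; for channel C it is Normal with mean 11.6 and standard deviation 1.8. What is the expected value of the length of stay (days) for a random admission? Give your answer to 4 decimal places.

8.0480

Component means — A: 9.2; B: 4.4; C: 11.6.
E[X] = 0.4·9.2 + 0.36·4.4 + 0.24·11.6 = 8.048.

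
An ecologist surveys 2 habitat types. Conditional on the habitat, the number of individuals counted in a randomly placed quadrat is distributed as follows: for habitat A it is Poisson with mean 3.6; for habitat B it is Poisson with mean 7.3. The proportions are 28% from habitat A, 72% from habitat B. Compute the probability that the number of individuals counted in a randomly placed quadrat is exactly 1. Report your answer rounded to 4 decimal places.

0.0311

Conditional on each habitat, P(X = 1): A: 0.0983654; B: 0.00493143.
By total probability, P(X = 1) = 0.28·0.0983654 + 0.72·0.00493143 = 0.0310929.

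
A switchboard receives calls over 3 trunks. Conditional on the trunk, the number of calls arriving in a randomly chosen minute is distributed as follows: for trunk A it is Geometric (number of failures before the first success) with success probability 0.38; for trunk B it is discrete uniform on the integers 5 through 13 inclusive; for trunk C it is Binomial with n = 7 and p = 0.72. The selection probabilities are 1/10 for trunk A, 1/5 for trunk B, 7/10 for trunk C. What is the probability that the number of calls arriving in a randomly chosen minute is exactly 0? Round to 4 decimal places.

Conditional on each trunk, P(X = 0): A: 0.38; B: 0; C: 0.000134929.
By total probability, P(X = 0) = 0.1·0.38 + 0.2·0 + 0.7·0.000134929 = 0.0380945.

0.0381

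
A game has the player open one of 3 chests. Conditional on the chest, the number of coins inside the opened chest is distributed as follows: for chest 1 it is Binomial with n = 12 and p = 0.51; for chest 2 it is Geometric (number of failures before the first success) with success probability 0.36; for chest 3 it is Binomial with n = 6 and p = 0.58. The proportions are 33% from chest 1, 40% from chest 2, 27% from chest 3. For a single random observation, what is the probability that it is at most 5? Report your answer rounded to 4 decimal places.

Conditional on each chest, P(X ≤ 5): 1: 0.360425; 2: 0.931281; 3: 0.961931.
By total probability, P(X ≤ 5) = 0.33·0.360425 + 0.4·0.931281 + 0.27·0.961931 = 0.751174.

0.7512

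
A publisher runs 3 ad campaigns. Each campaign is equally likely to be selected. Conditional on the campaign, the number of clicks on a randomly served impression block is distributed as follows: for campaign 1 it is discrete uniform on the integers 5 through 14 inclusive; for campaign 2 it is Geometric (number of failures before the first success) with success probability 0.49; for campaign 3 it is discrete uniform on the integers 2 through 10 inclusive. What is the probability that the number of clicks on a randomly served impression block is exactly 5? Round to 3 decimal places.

Conditional on each campaign, P(X = 5): 1: 0.1; 2: 0.0169062; 3: 0.111111.
By total probability, P(X = 5) = 0.333333·0.1 + 0.333333·0.0169062 + 0.333333·0.111111 = 0.0760058.

0.076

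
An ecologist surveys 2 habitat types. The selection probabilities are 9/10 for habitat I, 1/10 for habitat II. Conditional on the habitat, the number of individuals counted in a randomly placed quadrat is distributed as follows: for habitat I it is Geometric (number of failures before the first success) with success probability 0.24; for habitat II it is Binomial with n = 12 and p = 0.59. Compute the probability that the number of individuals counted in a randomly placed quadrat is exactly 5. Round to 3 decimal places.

Conditional on each habitat, P(X = 5): I: 0.0608526; II: 0.110274.
By total probability, P(X = 5) = 0.9·0.0608526 + 0.1·0.110274 = 0.0657947.

0.066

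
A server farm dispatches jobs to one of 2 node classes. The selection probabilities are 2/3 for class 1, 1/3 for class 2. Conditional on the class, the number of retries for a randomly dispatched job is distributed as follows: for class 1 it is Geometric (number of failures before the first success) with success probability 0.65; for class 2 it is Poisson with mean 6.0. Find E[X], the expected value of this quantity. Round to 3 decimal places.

2.359

Component means — 1: 0.538462; 2: 6.
E[X] = 0.666667·0.538462 + 0.333333·6 = 2.35897.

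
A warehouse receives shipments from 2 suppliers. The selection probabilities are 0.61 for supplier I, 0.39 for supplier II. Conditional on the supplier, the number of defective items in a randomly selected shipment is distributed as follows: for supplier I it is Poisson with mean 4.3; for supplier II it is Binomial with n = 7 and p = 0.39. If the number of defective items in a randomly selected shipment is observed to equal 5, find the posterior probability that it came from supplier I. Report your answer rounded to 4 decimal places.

0.7867

Likelihoods P(X=5 | ·): I: 0.166224; II: 0.0705021.
Posterior ∝ prior × likelihood. Numerator for I: 0.61·0.166224 = 0.101397.
Normalizing constant: 0.61·0.166224 + 0.39·0.0705021 = 0.128893.
P(I | observation) = 0.101397 / 0.128893 = 0.786677.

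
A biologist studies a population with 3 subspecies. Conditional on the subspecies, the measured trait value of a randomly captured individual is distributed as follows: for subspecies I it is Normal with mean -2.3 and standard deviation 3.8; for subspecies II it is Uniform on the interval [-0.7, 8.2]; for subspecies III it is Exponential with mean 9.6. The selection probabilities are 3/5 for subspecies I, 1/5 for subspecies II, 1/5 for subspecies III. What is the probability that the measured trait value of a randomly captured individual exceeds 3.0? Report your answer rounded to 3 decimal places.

Conditional on each subspecies, P(X > 3.0): I: 0.0815476; II: 0.58427; III: 0.731616.
By total probability, P(X > 3.0) = 0.6·0.0815476 + 0.2·0.58427 + 0.2·0.731616 = 0.312106.

0.312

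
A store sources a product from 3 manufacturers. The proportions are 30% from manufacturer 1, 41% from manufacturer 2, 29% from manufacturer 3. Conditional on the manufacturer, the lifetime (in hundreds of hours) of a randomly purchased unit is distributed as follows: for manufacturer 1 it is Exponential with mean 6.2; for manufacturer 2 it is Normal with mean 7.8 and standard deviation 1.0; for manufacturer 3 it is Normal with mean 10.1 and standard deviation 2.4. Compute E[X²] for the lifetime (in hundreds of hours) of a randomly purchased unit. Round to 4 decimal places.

For each component E[X²] = Var + (mean)², giving 1: 76.88; 2: 61.84; 3: 107.77.
Overall E[X²] = 0.3·76.88 + 0.41·61.84 + 0.29·107.77 = 79.6717.

79.6717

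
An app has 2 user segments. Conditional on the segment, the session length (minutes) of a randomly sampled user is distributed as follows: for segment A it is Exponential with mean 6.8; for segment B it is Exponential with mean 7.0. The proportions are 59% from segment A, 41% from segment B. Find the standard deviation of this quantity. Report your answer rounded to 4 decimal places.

Per component, A: μ=6.8, E[X²]=92.48; B: μ=7, E[X²]=98.
E[X] = 0.59·6.8 + 0.41·7 = 6.882.
E[X²] = 0.59·92.48 + 0.41·98 = 94.7432.
Var(X) = E[X²] − (E[X])² = 94.7432 − 47.3619 = 47.3813.
SD(X) = √47.3813 = 6.88341.

6.8834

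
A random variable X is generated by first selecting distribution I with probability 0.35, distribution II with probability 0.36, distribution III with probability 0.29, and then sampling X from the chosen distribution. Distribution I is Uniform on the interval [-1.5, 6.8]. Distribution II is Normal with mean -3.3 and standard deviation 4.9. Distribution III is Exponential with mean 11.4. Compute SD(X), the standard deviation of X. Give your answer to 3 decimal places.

9.118

Per component, I: μ=2.65, E[X²]=12.7633; II: μ=-3.3, E[X²]=34.9; III: μ=11.4, E[X²]=259.92.
E[X] = 0.35·2.65 + 0.36·-3.3 + 0.29·11.4 = 3.0455.
E[X²] = 0.35·12.7633 + 0.36·34.9 + 0.29·259.92 = 92.408.
Var(X) = E[X²] − (E[X])² = 92.408 − 9.27507 = 83.1329.
SD(X) = √83.1329 = 9.11772.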